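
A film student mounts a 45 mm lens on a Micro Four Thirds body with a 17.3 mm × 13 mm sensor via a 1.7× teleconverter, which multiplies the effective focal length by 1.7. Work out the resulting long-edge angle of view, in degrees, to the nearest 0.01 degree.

12.90°

Effective focal length f = 45 × 1.7 = 76.5 mm.
α = 2·arctan(17.3 / (2 × 76.5)) = 2·arctan(0.11307) ≈ 12.9023°.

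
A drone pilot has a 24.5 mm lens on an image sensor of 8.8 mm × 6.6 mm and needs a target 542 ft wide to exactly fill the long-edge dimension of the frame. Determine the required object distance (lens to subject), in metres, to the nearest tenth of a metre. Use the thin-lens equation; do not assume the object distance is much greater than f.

W: 542 ft × 304.8 mm/ft = 165201.59 mm.
Magnification m = w/W = dᵢ/dₒ; combined with 1/f = 1/dₒ + 1/dᵢ this gives dₒ = f·(1 + W/w).
dₒ = 24.5 mm × (1 + 165202/8.8) = 24.5 × 18773.9085 ≈ 459960.758 mm = 459.961 m.

460.0 m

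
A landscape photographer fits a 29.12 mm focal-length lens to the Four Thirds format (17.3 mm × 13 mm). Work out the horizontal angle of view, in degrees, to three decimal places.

33.088°

Angle of view α = 2·arctan(w/2f) with w = 17.3 mm and f = 29.12 mm.
w/2f = 0.29705; arctan(0.29705) ≈ 16.5439°, so α ≈ 33.0878°.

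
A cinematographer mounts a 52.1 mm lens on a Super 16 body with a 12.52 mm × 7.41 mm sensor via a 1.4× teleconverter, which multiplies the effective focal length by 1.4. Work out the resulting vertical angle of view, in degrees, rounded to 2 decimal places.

5.82°

Effective focal length f = 52.1 × 1.4 = 72.94 mm.
α = 2·arctan(7.41 / (2 × 72.94)) = 2·arctan(0.05080) ≈ 5.8157°.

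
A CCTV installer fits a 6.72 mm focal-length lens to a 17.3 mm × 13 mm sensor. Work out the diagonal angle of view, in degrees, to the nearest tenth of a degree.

Sensor diagonal = √(17.3² + 13²) = √468.2900 ≈ 21.6400 mm.
Angle of view α = 2·arctan(d/2f) with d = 21.6400 mm and f = 6.72 mm.
d/2f = 1.61012; arctan(1.61012) ≈ 58.1567°, so α ≈ 116.3135°.

116.3°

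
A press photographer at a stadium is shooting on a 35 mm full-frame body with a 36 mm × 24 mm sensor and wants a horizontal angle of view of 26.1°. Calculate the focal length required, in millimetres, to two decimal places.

77.66 mm

From α = 2·arctan(w/2f) we get f = w / (2·tan(α/2)).
With w = 36 mm and α/2 = 13.05°, tan(α/2) ≈ 0.23179, so f ≈ 36 / 0.46358 ≈ 77.6573 mm.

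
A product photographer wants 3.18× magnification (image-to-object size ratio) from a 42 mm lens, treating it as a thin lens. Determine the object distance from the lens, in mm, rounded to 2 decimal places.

55.21 mm

With m = dᵢ/dₒ and 1/f = 1/dₒ + 1/dᵢ, substituting dᵢ = m·dₒ gives 1/f = (1 + 1/m)/dₒ, hence dₒ = f·(1 + 1/m).
dₒ = 42 × (1 + 1/3.18) = 42 × 1.31447 ≈ 55.208 mm.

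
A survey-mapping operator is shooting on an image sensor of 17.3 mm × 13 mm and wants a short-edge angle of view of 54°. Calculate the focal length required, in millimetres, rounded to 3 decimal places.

From α = 2·arctan(h/2f) we get f = h / (2·tan(α/2)).
With h = 13 mm and α/2 = 27°, tan(α/2) ≈ 0.50953, so f ≈ 13 / 1.01905 ≈ 12.7570 mm.

12.757 mm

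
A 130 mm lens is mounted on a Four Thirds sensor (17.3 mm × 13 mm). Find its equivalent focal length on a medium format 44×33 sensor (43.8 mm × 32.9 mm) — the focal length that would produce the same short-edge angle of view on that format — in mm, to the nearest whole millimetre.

Equal angle of view means equal height/f ratio, so f₂ = f₁ · (height₂/height₁) = 130 × 32.9/13.
f₂ = 130 × 2.53077 ≈ 329.000 mm.

329 mm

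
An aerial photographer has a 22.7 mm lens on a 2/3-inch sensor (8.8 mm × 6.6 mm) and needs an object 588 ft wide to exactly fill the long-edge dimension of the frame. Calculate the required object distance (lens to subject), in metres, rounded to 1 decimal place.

W: 588 ft × 304.8 mm/ft = 179222.39 mm.
Magnification m = w/W = dᵢ/dₒ; combined with 1/f = 1/dₒ + 1/dᵢ this gives dₒ = f·(1 + W/w).
dₒ = 22.7 mm × (1 + 179222/8.8) = 22.7 × 20367.1812 ≈ 462335.012 mm = 462.335 m.

462.3 m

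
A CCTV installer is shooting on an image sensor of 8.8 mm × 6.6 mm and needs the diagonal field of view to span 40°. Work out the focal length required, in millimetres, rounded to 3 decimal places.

Sensor diagonal = √(8.8² + 6.6²) = √121.0000 ≈ 11.0000 mm.
From α = 2·arctan(d/2f) we get f = d / (2·tan(α/2)).
With d = 11.0000 mm and α/2 = 20°, tan(α/2) ≈ 0.36397, so f ≈ 11.0000 / 0.72794 ≈ 15.1111 mm.

15.111 mm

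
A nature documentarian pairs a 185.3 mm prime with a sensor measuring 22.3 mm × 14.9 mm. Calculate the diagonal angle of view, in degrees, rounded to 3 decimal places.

8.278°

Sensor diagonal = √(22.3² + 14.9²) = √719.3000 ≈ 26.8198 mm.
Angle of view α = 2·arctan(d/2f) with d = 26.8198 mm and f = 185.3 mm.
d/2f = 0.07237; arctan(0.07237) ≈ 4.1392°, so α ≈ 8.2784°.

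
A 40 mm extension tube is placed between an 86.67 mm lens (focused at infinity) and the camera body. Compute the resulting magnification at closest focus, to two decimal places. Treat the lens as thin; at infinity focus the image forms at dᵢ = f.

0.46×

The tube moves the image plane from f to f + e, so dᵢ = 86.67 + 40 = 126.67 mm. Focus is achieved when 1/f = 1/dₒ + 1/dᵢ, giving dₒ = 1/(1/f − 1/(f+e)).
Magnification m = dᵢ/dₒ = (f+e)·(1/f − 1/(f+e)) = e/f = 40/86.67 ≈ 0.4615.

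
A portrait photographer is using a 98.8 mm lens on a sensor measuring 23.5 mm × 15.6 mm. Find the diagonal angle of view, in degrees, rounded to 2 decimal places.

Sensor diagonal = √(23.5² + 15.6²) = √795.6100 ≈ 28.2066 mm.
Angle of view α = 2·arctan(d/2f) with d = 28.2066 mm and f = 98.8 mm.
d/2f = 0.14275; arctan(0.14275) ≈ 8.1238°, so α ≈ 16.2477°.

16.25°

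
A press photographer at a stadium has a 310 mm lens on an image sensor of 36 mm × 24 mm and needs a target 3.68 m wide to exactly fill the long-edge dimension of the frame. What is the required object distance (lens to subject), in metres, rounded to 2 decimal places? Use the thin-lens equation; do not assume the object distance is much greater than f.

32.00 m

W: 3.68 m = 3680 mm.
Magnification m = w/W = dᵢ/dₒ; combined with 1/f = 1/dₒ + 1/dᵢ this gives dₒ = f·(1 + W/w).
dₒ = 310 mm × (1 + 3680/36) = 310 × 103.2222 ≈ 31998.889 mm = 31.9989 m.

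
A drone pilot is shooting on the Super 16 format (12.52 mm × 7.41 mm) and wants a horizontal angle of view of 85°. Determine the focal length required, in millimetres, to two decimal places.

From α = 2·arctan(w/2f) we get f = w / (2·tan(α/2)).
With w = 12.52 mm and α/2 = 42.5°, tan(α/2) ≈ 0.91633, so f ≈ 12.52 / 1.83266 ≈ 6.8316 mm.

6.83 mm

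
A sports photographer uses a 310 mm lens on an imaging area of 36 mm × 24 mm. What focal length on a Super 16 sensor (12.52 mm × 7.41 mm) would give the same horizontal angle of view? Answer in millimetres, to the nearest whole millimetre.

108 mm

Equal angle of view means equal width/f ratio, so f₂ = f₁ · (width₂/width₁) = 310 × 12.52/36.
f₂ = 310 × 0.34778 ≈ 107.811 mm.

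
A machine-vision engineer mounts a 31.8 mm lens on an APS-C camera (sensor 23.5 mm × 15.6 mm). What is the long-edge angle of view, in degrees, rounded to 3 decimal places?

40.558°

Angle of view α = 2·arctan(w/2f) with w = 23.5 mm and f = 31.8 mm.
w/2f = 0.36950; arctan(0.36950) ≈ 20.2791°, so α ≈ 40.5582°.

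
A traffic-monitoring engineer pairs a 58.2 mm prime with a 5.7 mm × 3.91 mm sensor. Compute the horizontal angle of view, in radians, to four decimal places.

0.0979 rad

Angle of view α = 2·arctan(w/2f) with w = 5.7 mm and f = 58.2 mm.
w/2f = 0.04897; arctan(0.04897) ≈ 0.0489 rad, so α ≈ 0.0979 rad.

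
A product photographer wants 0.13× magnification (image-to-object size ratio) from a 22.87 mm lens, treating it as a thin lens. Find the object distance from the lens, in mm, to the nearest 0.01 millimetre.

With m = dᵢ/dₒ and 1/f = 1/dₒ + 1/dᵢ, substituting dᵢ = m·dₒ gives 1/f = (1 + 1/m)/dₒ, hence dₒ = f·(1 + 1/m).
dₒ = 22.87 × (1 + 1/0.13) = 22.87 × 8.69231 ≈ 198.793 mm.

198.79 mm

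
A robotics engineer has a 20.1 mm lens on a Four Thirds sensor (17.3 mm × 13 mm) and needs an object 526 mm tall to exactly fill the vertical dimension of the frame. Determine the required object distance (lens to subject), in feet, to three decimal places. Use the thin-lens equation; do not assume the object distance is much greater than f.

2.734 ft

Magnification m = h/W = dᵢ/dₒ; combined with 1/f = 1/dₒ + 1/dᵢ this gives dₒ = f·(1 + W/h).
dₒ = 20.1 mm × (1 + 526/13) = 20.1 × 41.4615 ≈ 833.377 mm = 833.377/304.8 ft = 2.73418 ft.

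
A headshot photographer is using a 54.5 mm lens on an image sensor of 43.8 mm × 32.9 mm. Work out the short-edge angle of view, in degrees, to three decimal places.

Angle of view α = 2·arctan(h/2f) with h = 32.9 mm and f = 54.5 mm.
h/2f = 0.30183; arctan(0.30183) ≈ 16.7956°, so α ≈ 33.5913°.

33.591°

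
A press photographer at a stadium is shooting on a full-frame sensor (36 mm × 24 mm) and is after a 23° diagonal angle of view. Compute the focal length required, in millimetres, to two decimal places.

Sensor diagonal = √(36² + 24²) = √1872.0000 ≈ 43.2666 mm.
From α = 2·arctan(d/2f) we get f = d / (2·tan(α/2)).
With d = 43.2666 mm and α/2 = 11.5°, tan(α/2) ≈ 0.20345, so f ≈ 43.2666 / 0.40690 ≈ 106.3311 mm.

106.33 mm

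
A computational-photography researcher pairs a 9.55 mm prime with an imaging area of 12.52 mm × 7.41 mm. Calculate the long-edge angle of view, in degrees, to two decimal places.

66.49°

Angle of view α = 2·arctan(w/2f) with w = 12.52 mm and f = 9.55 mm.
w/2f = 0.65550; arctan(0.65550) ≈ 33.2447°, so α ≈ 66.4895°.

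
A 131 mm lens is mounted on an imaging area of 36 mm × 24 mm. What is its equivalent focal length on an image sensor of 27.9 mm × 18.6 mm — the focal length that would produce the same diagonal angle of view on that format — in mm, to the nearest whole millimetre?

Sensor diagonal = √(36² + 24²) = √1872.0000 ≈ 43.2666 mm.
Sensor diagonal = √(27.9² + 18.6²) = √1124.3700 ≈ 33.5316 mm.
Equal angle of view means equal diagonal/f ratio, so f₂ = f₁ · (diagonal₂/diagonal₁) = 131 × 33.5316/43.2666.
f₂ = 131 × 0.77500 ≈ 101.525 mm.

102 mm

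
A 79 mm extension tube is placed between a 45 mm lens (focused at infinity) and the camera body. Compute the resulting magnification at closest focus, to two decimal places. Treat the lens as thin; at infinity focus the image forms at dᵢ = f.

1.76×

The tube moves the image plane from f to f + e, so dᵢ = 45 + 79 = 124 mm. Focus is achieved when 1/f = 1/dₒ + 1/dᵢ, giving dₒ = 1/(1/f − 1/(f+e)).
Magnification m = dᵢ/dₒ = (f+e)·(1/f − 1/(f+e)) = e/f = 79/45 ≈ 1.7556.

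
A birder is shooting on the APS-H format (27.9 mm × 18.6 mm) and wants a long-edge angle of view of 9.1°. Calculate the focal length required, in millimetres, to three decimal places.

From α = 2·arctan(w/2f) we get f = w / (2·tan(α/2)).
With w = 27.9 mm and α/2 = 4.55°, tan(α/2) ≈ 0.07958, so f ≈ 27.9 / 0.15916 ≈ 175.2957 mm.

175.296 mm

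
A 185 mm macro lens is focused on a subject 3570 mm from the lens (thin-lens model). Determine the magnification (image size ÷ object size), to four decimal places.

Thin lens: 1/f = 1/dₒ + 1/dᵢ → 1/dᵢ = 1/185 − 1/3570 = 0.0051253 mm⁻¹, so dᵢ ≈ 195.1108 mm.
Magnification m = dᵢ/dₒ = 195.1108/3570 ≈ 0.05465.

0.0547×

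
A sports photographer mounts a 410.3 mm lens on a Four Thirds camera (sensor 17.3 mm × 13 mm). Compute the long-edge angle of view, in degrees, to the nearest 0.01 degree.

Angle of view α = 2·arctan(w/2f) with w = 17.3 mm and f = 410.3 mm.
w/2f = 0.02108; arctan(0.02108) ≈ 1.2077°, so α ≈ 2.4155°.

2.42°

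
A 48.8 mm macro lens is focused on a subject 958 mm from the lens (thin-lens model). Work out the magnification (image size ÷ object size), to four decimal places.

0.0537×

Thin lens: 1/f = 1/dₒ + 1/dᵢ → 1/dᵢ = 1/48.8 − 1/958 = 0.0194480 mm⁻¹, so dᵢ ≈ 51.4193 mm.
Magnification m = dᵢ/dₒ = 51.4193/958 ≈ 0.05367.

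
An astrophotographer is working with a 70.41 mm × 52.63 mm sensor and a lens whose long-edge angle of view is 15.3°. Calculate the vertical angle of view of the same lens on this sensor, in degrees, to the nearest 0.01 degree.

11.47°

From the long-edge AOV: f = 70.41 / (2·tan(7.65°)) = 70.41 / 0.26863 ≈ 262.1042 mm.
Vertical AOV = 2·arctan(52.63 / (2 × 262.1042)) = 2·arctan(0.10040) ≈ 11.4665°.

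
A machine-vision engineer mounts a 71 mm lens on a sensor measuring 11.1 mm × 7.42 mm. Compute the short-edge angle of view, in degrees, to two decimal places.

Angle of view α = 2·arctan(h/2f) with h = 7.42 mm and f = 71 mm.
h/2f = 0.05225; arctan(0.05225) ≈ 2.9912°, so α ≈ 5.9824°.

5.98°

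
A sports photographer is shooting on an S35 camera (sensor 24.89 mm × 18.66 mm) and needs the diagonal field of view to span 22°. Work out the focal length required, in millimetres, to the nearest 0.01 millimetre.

80.02 mm

Sensor diagonal = √(24.89² + 18.66²) = √967.7077 ≈ 31.1080 mm.
From α = 2·arctan(d/2f) we get f = d / (2·tan(α/2)).
With d = 31.1080 mm and α/2 = 11°, tan(α/2) ≈ 0.19438, so f ≈ 31.1080 / 0.38876 ≈ 80.0184 mm.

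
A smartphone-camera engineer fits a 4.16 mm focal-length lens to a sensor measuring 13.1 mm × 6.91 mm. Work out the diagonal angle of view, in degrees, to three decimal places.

121.349°

Sensor diagonal = √(13.1² + 6.91²) = √219.3581 ≈ 14.8107 mm.
Angle of view α = 2·arctan(d/2f) with d = 14.8107 mm and f = 4.16 mm.
d/2f = 1.78014; arctan(1.78014) ≈ 60.6747°, so α ≈ 121.3494°.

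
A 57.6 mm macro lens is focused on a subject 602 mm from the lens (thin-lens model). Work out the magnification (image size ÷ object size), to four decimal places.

0.1058×

Thin lens: 1/f = 1/dₒ + 1/dᵢ → 1/dᵢ = 1/57.6 − 1/602 = 0.0157000 mm⁻¹, so dᵢ ≈ 63.6943 mm.
Magnification m = dᵢ/dₒ = 63.6943/602 ≈ 0.10580.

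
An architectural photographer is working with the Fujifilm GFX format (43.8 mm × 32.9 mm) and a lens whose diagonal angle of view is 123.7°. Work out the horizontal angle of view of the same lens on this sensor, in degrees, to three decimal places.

112.419°

Sensor diagonal = √(43.8² + 32.9²) = √3000.8500 ≈ 54.7800 mm.
From the diagonal AOV: f = 54.7800 / (2·tan(61.85°)) = 54.7800 / 3.73781 ≈ 14.6556 mm.
Horizontal AOV = 2·arctan(43.8 / (2 × 14.6556)) = 2·arctan(1.49431) ≈ 112.4186°.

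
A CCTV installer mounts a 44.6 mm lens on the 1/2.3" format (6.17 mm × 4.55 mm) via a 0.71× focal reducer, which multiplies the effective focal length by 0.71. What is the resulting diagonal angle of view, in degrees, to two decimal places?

13.80°

Effective focal length f = 44.6 × 0.71 = 31.666 mm.
Sensor diagonal = √(6.17² + 4.55²) = √58.7714 ≈ 7.6663 mm.
α = 2·arctan(7.666 / (2 × 31.666)) = 2·arctan(0.12105) ≈ 13.8040°.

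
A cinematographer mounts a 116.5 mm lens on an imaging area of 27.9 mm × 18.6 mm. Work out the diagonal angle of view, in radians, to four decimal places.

Sensor diagonal = √(27.9² + 18.6²) = √1124.3700 ≈ 33.5316 mm.
Angle of view α = 2·arctan(d/2f) with d = 33.5316 mm and f = 116.5 mm.
d/2f = 0.14391; arctan(0.14391) ≈ 0.1429 rad, so α ≈ 0.2859 rad.

0.2859 rad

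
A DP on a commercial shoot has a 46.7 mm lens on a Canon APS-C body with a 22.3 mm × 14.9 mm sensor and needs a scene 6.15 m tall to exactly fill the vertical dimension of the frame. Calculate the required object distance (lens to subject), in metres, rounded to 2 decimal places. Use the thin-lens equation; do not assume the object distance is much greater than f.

19.32 m

W: 6.15 m = 6150 mm.
Magnification m = h/W = dᵢ/dₒ; combined with 1/f = 1/dₒ + 1/dᵢ this gives dₒ = f·(1 + W/h).
dₒ = 46.7 mm × (1 + 6150/14.9) = 46.7 × 413.7517 ≈ 19322.203 mm = 19.3222 m.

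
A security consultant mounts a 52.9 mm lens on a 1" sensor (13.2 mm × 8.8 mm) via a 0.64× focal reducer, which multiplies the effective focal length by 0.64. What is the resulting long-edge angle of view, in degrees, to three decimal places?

22.062°

Effective focal length f = 52.9 × 0.64 = 33.856 mm.
α = 2·arctan(13.2 / (2 × 33.856)) = 2·arctan(0.19494) ≈ 22.0622°.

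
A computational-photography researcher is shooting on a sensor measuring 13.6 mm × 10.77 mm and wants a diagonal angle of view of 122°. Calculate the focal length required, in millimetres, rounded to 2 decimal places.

Sensor diagonal = √(13.6² + 10.77²) = √300.9529 ≈ 17.3480 mm.
From α = 2·arctan(d/2f) we get f = d / (2·tan(α/2)).
With d = 17.3480 mm and α/2 = 61°, tan(α/2) ≈ 1.80405, so f ≈ 17.3480 / 3.60810 ≈ 4.8081 mm.

4.81 mm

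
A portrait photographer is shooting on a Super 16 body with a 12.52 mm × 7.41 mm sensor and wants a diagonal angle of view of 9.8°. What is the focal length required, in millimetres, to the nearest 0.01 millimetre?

Sensor diagonal = √(12.52² + 7.41²) = √211.6585 ≈ 14.5485 mm.
From α = 2·arctan(d/2f) we get f = d / (2·tan(α/2)).
With d = 14.5485 mm and α/2 = 4.9°, tan(α/2) ≈ 0.08573, so f ≈ 14.5485 / 0.17146 ≈ 84.8504 mm.

84.85 mm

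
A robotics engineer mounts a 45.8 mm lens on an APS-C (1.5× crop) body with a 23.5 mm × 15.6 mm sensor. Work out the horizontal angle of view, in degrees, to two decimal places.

28.78°

Angle of view α = 2·arctan(w/2f) with w = 23.5 mm and f = 45.8 mm.
w/2f = 0.25655; arctan(0.25655) ≈ 14.3889°, so α ≈ 28.7778°.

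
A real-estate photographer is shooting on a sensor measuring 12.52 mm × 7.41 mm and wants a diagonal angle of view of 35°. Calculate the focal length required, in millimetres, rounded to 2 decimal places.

23.07 mm

Sensor diagonal = √(12.52² + 7.41²) = √211.6585 ≈ 14.5485 mm.
From α = 2·arctan(d/2f) we get f = d / (2·tan(α/2)).
With d = 14.5485 mm and α/2 = 17.5°, tan(α/2) ≈ 0.31530, so f ≈ 14.5485 / 0.63060 ≈ 23.0710 mm.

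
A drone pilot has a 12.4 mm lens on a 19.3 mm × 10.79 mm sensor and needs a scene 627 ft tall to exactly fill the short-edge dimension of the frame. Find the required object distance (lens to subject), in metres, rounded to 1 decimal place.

W: 627 ft × 304.8 mm/ft = 191109.59 mm.
Magnification m = h/W = dᵢ/dₒ; combined with 1/f = 1/dₒ + 1/dᵢ this gives dₒ = f·(1 + W/h).
dₒ = 12.4 mm × (1 + 191110/10.79) = 12.4 × 17712.7325 ≈ 219637.883 mm = 219.638 m.

219.6 m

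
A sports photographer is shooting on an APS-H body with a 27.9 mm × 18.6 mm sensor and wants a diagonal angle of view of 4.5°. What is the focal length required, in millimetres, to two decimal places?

426.72 mm

Sensor diagonal = √(27.9² + 18.6²) = √1124.3700 ≈ 33.5316 mm.
From α = 2·arctan(d/2f) we get f = d / (2·tan(α/2)).
With d = 33.5316 mm and α/2 = 2.25°, tan(α/2) ≈ 0.03929, so f ≈ 33.5316 / 0.07858 ≈ 426.7184 mm.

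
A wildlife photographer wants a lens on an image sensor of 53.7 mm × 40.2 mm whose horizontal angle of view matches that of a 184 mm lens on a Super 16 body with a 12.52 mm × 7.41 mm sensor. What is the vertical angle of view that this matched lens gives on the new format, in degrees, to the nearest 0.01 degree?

2.92°

Equal horizontal AOV ⇒ f₂ = f₁ · 53.7/12.52 = 184 × 4.28914 ≈ 789.2013 mm.
Vertical AOV on the new format = 2·arctan(40.2 / (2 × 789.2013)) = 2·arctan(0.02547) ≈ 2.9179°.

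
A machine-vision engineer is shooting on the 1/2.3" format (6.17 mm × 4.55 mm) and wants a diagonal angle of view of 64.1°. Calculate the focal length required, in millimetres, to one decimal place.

6.1 mm

Sensor diagonal = √(6.17² + 4.55²) = √58.7714 ≈ 7.6663 mm.
From α = 2·arctan(d/2f) we get f = d / (2·tan(α/2)).
With d = 7.6663 mm and α/2 = 32.05°, tan(α/2) ≈ 0.62608, so f ≈ 7.6663 / 1.25217 ≈ 6.1224 mm.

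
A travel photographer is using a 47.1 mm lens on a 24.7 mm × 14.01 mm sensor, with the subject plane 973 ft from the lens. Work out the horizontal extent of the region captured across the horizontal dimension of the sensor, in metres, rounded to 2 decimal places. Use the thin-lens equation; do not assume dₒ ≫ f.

dₒ: 973 ft × 304.8 mm/ft = 296570.39 mm.
Similar triangles through the lens centre give W/dₒ = w/dᵢ; with 1/f = 1/dₒ + 1/dᵢ this gives W = w·(dₒ − f)/f.
W = 24.7 mm × (296570 − 47.1) / 47.1 = 24.7 × 6295.6113 ≈ 155501.598 mm = 155.502 m.

155.50 m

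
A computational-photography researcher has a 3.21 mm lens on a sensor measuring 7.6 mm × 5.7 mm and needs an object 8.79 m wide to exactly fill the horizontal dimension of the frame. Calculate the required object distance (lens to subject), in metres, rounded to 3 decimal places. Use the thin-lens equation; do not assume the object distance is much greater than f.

3.716 m

W: 8.79 m = 8790 mm.
Magnification m = w/W = dᵢ/dₒ; combined with 1/f = 1/dₒ + 1/dᵢ this gives dₒ = f·(1 + W/w).
dₒ = 3.21 mm × (1 + 8790/7.6) = 3.21 × 1157.5789 ≈ 3715.828 mm = 3.71583 m.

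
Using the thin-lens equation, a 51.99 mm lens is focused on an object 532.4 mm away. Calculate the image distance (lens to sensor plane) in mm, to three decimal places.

57.616 mm

1/dᵢ = 1/f − 1/dₒ = 1/51.99 − 1/532.4 = 0.0173562 mm⁻¹.
dᵢ = 1/0.0173562 ≈ 57.6164 mm.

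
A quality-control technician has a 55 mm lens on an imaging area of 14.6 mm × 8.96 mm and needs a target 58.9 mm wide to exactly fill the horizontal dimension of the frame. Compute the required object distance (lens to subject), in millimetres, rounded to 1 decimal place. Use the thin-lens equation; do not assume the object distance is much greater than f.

Magnification m = w/W = dᵢ/dₒ; combined with 1/f = 1/dₒ + 1/dᵢ this gives dₒ = f·(1 + W/w).
dₒ = 55 mm × (1 + 58.9/14.6) = 55 × 5.0342 ≈ 276.884 mm.

276.9 mm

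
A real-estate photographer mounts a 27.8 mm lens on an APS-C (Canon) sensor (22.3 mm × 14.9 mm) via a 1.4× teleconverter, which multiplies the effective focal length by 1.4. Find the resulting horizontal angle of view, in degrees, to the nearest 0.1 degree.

Effective focal length f = 27.8 × 1.4 = 38.92 mm.
α = 2·arctan(22.3 / (2 × 38.92)) = 2·arctan(0.28649) ≈ 31.9724°.

32.0°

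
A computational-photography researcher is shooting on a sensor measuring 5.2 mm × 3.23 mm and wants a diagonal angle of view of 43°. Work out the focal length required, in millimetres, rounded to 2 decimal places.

Sensor diagonal = √(5.2² + 3.23²) = √37.4729 ≈ 6.1215 mm.
From α = 2·arctan(d/2f) we get f = d / (2·tan(α/2)).
With d = 6.1215 mm and α/2 = 21.5°, tan(α/2) ≈ 0.39391, so f ≈ 6.1215 / 0.78782 ≈ 7.7702 mm.

7.77 mm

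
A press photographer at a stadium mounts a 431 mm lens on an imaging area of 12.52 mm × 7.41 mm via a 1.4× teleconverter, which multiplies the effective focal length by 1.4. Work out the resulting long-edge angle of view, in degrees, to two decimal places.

1.19°

Effective focal length f = 431 × 1.4 = 603.4 mm.
α = 2·arctan(12.52 / (2 × 603.4)) = 2·arctan(0.01037) ≈ 1.1888°.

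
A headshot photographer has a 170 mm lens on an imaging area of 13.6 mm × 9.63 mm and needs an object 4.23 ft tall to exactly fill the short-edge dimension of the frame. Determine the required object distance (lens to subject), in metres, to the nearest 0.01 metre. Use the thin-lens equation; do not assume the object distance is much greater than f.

W: 4.23 ft × 304.8 mm/ft = 1289.30 mm.
Magnification m = h/W = dᵢ/dₒ; combined with 1/f = 1/dₒ + 1/dᵢ this gives dₒ = f·(1 + W/h).
dₒ = 170 mm × (1 + 1289.3/9.63) = 170 × 134.8841 ≈ 22930.298 mm = 22.9303 m.

22.93 m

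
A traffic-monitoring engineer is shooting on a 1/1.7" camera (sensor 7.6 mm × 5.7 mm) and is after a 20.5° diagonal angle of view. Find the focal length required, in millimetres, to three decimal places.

Sensor diagonal = √(7.6² + 5.7²) = √90.2500 ≈ 9.5000 mm.
From α = 2·arctan(d/2f) we get f = d / (2·tan(α/2)).
With d = 9.5000 mm and α/2 = 10.25°, tan(α/2) ≈ 0.18083, so f ≈ 9.5000 / 0.36166 ≈ 26.2678 mm.

26.268 mm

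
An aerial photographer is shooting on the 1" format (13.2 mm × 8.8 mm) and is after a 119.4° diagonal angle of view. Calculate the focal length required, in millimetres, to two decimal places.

Sensor diagonal = √(13.2² + 8.8²) = √251.6800 ≈ 15.8644 mm.
From α = 2·arctan(d/2f) we get f = d / (2·tan(α/2)).
With d = 15.8644 mm and α/2 = 59.7°, tan(α/2) ≈ 1.71129, so f ≈ 15.8644 / 3.42259 ≈ 4.6352 mm.

4.64 mm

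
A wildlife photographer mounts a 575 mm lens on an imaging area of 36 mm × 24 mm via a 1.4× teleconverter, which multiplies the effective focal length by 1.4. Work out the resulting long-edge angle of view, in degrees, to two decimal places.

Effective focal length f = 575 × 1.4 = 805 mm.
α = 2·arctan(36 / (2 × 805)) = 2·arctan(0.02236) ≈ 2.5619°.

2.56°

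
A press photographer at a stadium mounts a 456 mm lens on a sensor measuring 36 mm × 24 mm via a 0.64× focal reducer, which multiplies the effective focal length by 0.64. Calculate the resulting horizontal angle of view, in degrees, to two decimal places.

7.06°

Effective focal length f = 456 × 0.64 = 291.84 mm.
α = 2·arctan(36 / (2 × 291.84)) = 2·arctan(0.06168) ≈ 7.0588°.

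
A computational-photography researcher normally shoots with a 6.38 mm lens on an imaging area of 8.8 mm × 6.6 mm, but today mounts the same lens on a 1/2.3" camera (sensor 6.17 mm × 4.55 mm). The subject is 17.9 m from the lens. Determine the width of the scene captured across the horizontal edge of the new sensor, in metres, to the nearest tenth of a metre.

17.3 m

The focal length stays 6.38 mm; the relevant sensor dimension is now w = 6.17 mm. Object distance dₒ = 17.9 m = 17900 mm.
Thin-lens field width W = w·(dₒ − f)/f = 6.17 × (17900 − 6.38)/6.38 ≈ 17304.645 mm = 17.3046 m.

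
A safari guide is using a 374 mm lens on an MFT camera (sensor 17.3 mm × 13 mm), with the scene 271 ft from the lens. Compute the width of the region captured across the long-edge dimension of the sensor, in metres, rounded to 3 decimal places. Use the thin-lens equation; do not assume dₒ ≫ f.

dₒ: 271 ft × 304.8 mm/ft = 82600.80 mm.
Similar triangles through the lens centre give W/dₒ = w/dᵢ; with 1/f = 1/dₒ + 1/dᵢ this gives W = w·(dₒ − f)/f.
W = 17.3 mm × (82600.8 − 374) / 374 = 17.3 × 219.8577 ≈ 3803.539 mm = 3.80354 m.

3.804 m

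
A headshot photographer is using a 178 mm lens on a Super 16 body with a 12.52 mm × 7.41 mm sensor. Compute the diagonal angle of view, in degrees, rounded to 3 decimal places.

4.680°

Sensor diagonal = √(12.52² + 7.41²) = √211.6585 ≈ 14.5485 mm.
Angle of view α = 2·arctan(d/2f) with d = 14.5485 mm and f = 178 mm.
d/2f = 0.04087; arctan(0.04087) ≈ 2.3402°, so α ≈ 4.6804°.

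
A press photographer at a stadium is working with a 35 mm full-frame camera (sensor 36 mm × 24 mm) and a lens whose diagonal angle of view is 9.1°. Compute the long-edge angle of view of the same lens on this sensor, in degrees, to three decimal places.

7.577°

Sensor diagonal = √(36² + 24²) = √1872.0000 ≈ 43.2666 mm.
From the diagonal AOV: f = 43.2666 / (2·tan(4.55°)) = 43.2666 / 0.15916 ≈ 271.8441 mm.
Long-edge AOV = 2·arctan(36 / (2 × 271.8441)) = 2·arctan(0.06621) ≈ 7.5766°.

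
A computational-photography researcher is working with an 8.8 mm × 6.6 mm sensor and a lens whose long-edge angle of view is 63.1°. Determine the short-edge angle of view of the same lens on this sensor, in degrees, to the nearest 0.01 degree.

From the long-edge AOV: f = 8.8 / (2·tan(31.55°)) = 8.8 / 1.22800 ≈ 7.1661 mm.
Short-edge AOV = 2·arctan(6.6 / (2 × 7.1661)) = 2·arctan(0.46050) ≈ 49.4523°.

49.45°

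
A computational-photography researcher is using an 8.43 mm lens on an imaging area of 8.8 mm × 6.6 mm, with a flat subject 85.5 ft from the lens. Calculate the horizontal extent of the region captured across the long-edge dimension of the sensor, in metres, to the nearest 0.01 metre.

27.20 m

dₒ: 85.5 ft × 304.8 mm/ft = 26060.40 mm.
Similar triangles through the lens centre give W/dₒ = w/dᵢ; with 1/f = 1/dₒ + 1/dᵢ this gives W = w·(dₒ − f)/f.
W = 8.8 mm × (26060.4 − 8.43) / 8.43 = 8.8 × 3090.3878 ≈ 27195.413 mm = 27.1954 m.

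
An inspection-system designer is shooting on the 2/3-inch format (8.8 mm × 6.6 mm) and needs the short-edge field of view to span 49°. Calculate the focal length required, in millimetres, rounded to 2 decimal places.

From α = 2·arctan(h/2f) we get f = h / (2·tan(α/2)).
With h = 6.6 mm and α/2 = 24.5°, tan(α/2) ≈ 0.45573, so f ≈ 6.6 / 0.91145 ≈ 7.2412 mm.

7.24 mm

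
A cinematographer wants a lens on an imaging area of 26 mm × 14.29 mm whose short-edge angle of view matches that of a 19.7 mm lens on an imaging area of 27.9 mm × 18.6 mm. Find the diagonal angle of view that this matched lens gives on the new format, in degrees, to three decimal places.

Equal short-edge AOV ⇒ f₂ = f₁ · 14.29/18.6 = 19.7 × 0.76828 ≈ 15.1351 mm.
Sensor diagonal = √(26² + 14.29²) = √880.2041 ≈ 29.6682 mm.
Diagonal AOV on the new format = 2·arctan(29.6682 / (2 × 15.1351)) = 2·arctan(0.98011) ≈ 88.8492°.

88.849°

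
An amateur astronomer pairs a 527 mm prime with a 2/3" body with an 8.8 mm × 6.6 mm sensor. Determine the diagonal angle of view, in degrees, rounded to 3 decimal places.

Sensor diagonal = √(8.8² + 6.6²) = √121.0000 ≈ 11.0000 mm.
Angle of view α = 2·arctan(d/2f) with d = 11.0000 mm and f = 527 mm.
d/2f = 0.01044; arctan(0.01044) ≈ 0.5979°, so α ≈ 1.1959°.

1.196°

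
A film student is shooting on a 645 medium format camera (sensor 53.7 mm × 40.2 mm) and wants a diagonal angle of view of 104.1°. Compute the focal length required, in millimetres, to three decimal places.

26.157 mm

Sensor diagonal = √(53.7² + 40.2²) = √4499.7300 ≈ 67.0800 mm.
From α = 2·arctan(d/2f) we get f = d / (2·tan(α/2)).
With d = 67.0800 mm and α/2 = 52.05°, tan(α/2) ≈ 1.28225, so f ≈ 67.0800 / 2.56449 ≈ 26.1572 mm.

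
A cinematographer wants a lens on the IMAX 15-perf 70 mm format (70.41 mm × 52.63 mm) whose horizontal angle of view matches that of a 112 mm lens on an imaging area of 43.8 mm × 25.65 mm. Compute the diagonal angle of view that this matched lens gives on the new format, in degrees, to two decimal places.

27.44°

Equal horizontal AOV ⇒ f₂ = f₁ · 70.41/43.8 = 112 × 1.60753 ≈ 180.0438 mm.
Sensor diagonal = √(70.41² + 52.63²) = √7727.4850 ≈ 87.9061 mm.
Diagonal AOV on the new format = 2·arctan(87.9061 / (2 × 180.0438)) = 2·arctan(0.24412) ≈ 27.4379°.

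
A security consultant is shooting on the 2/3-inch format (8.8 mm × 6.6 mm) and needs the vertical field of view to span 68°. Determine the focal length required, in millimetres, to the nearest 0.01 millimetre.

From α = 2·arctan(h/2f) we get f = h / (2·tan(α/2)).
With h = 6.6 mm and α/2 = 34°, tan(α/2) ≈ 0.67451, so f ≈ 6.6 / 1.34902 ≈ 4.8925 mm.

4.89 mm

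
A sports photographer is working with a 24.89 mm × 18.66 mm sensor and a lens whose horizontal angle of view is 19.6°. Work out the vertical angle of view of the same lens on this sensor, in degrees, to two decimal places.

14.76°

From the horizontal AOV: f = 24.89 / (2·tan(9.8°)) = 24.89 / 0.34546 ≈ 72.0489 mm.
Vertical AOV = 2·arctan(18.66 / (2 × 72.0489)) = 2·arctan(0.12950) ≈ 14.7570°.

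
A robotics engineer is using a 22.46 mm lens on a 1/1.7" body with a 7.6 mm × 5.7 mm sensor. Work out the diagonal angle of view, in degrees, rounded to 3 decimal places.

Sensor diagonal = √(7.6² + 5.7²) = √90.2500 ≈ 9.5000 mm.
Angle of view α = 2·arctan(d/2f) with d = 9.5000 mm and f = 22.46 mm.
d/2f = 0.21149; arctan(0.21149) ≈ 11.9414°, so α ≈ 23.8827°.

23.883°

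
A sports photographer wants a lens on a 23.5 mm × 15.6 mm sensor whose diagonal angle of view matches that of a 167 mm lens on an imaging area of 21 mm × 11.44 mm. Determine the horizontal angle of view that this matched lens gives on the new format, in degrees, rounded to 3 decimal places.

6.827°

Sensor diagonal = √(21² + 11.44²) = √571.8736 ≈ 23.9139 mm.
Sensor diagonal = √(23.5² + 15.6²) = √795.6100 ≈ 28.2066 mm.
Equal diagonal AOV ⇒ f₂ = f₁ · 28.2066/23.9139 = 167 × 1.17951 ≈ 196.9775 mm.
Horizontal AOV on the new format = 2·arctan(23.5 / (2 × 196.9775)) = 2·arctan(0.05965) ≈ 6.8275°.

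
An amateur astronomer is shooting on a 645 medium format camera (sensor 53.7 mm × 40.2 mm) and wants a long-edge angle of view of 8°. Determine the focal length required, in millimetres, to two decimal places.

383.97 mm

From α = 2·arctan(w/2f) we get f = w / (2·tan(α/2)).
With w = 53.7 mm and α/2 = 4°, tan(α/2) ≈ 0.06993, so f ≈ 53.7 / 0.13985 ≈ 383.9729 mm.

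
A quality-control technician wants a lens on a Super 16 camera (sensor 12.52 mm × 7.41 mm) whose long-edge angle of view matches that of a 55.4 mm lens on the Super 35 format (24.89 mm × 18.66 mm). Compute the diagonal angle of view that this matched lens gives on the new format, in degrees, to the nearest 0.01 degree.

29.26°

Equal long-edge AOV ⇒ f₂ = f₁ · 12.52/24.89 = 55.4 × 0.50301 ≈ 27.8669 mm.
Sensor diagonal = √(12.52² + 7.41²) = √211.6585 ≈ 14.5485 mm.
Diagonal AOV on the new format = 2·arctan(14.5485 / (2 × 27.8669)) = 2·arctan(0.26103) ≈ 29.2595°.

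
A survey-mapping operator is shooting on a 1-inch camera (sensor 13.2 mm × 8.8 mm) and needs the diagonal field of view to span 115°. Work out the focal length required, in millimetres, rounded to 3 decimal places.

5.053 mm

Sensor diagonal = √(13.2² + 8.8²) = √251.6800 ≈ 15.8644 mm.
From α = 2·arctan(d/2f) we get f = d / (2·tan(α/2)).
With d = 15.8644 mm and α/2 = 57.5°, tan(α/2) ≈ 1.56969, so f ≈ 15.8644 / 3.13937 ≈ 5.0534 mm.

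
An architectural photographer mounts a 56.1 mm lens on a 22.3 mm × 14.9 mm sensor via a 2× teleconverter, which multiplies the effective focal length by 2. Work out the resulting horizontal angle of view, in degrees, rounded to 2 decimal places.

Effective focal length f = 56.1 × 2 = 112.2 mm.
α = 2·arctan(22.3 / (2 × 112.2)) = 2·arctan(0.09938) ≈ 11.3504°.

11.35°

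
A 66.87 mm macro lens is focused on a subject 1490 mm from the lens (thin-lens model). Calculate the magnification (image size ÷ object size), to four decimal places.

Thin lens: 1/f = 1/dₒ + 1/dᵢ → 1/dᵢ = 1/66.87 − 1/1490 = 0.0142832 mm⁻¹, so dᵢ ≈ 70.0121 mm.
Magnification m = dᵢ/dₒ = 70.0121/1490 ≈ 0.04699.

0.0470×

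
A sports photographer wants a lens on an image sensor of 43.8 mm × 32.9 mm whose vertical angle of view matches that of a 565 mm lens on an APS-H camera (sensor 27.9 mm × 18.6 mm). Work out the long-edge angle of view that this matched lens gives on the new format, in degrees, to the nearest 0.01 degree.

2.51°

Equal vertical AOV ⇒ f₂ = f₁ · 32.9/18.6 = 565 × 1.76882 ≈ 999.3817 mm.
Long-edge AOV on the new format = 2·arctan(43.8 / (2 × 999.3817)) = 2·arctan(0.02191) ≈ 2.5107°.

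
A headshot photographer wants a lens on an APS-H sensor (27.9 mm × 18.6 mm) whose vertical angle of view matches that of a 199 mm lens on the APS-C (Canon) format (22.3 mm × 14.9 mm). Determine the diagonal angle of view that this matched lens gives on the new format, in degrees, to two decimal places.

7.72°

Equal vertical AOV ⇒ f₂ = f₁ · 18.6/14.9 = 199 × 1.24832 ≈ 248.4161 mm.
Sensor diagonal = √(27.9² + 18.6²) = √1124.3700 ≈ 33.5316 mm.
Diagonal AOV on the new format = 2·arctan(33.5316 / (2 × 248.4161)) = 2·arctan(0.06749) ≈ 7.7222°.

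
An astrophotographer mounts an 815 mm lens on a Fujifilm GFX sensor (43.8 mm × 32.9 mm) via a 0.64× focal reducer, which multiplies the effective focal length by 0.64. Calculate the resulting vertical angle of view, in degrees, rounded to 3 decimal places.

3.613°

Effective focal length f = 815 × 0.64 = 521.6 mm.
α = 2·arctan(32.9 / (2 × 521.6)) = 2·arctan(0.03154) ≈ 3.6127°.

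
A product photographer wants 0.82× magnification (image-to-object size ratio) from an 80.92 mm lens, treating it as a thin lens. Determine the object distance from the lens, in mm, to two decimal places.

179.60 mm

With m = dᵢ/dₒ and 1/f = 1/dₒ + 1/dᵢ, substituting dᵢ = m·dₒ gives 1/f = (1 + 1/m)/dₒ, hence dₒ = f·(1 + 1/m).
dₒ = 80.92 × (1 + 1/0.82) = 80.92 × 2.21951 ≈ 179.603 mm.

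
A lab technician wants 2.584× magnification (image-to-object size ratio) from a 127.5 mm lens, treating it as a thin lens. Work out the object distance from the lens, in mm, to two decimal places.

With m = dᵢ/dₒ and 1/f = 1/dₒ + 1/dᵢ, substituting dᵢ = m·dₒ gives 1/f = (1 + 1/m)/dₒ, hence dₒ = f·(1 + 1/m).
dₒ = 127.5 × (1 + 1/2.584) = 127.5 × 1.38700 ≈ 176.842 mm.

176.84 mm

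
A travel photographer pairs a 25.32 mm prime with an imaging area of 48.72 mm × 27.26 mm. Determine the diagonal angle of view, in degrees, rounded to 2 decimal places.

95.58°

Sensor diagonal = √(48.72² + 27.26²) = √3116.7460 ≈ 55.8278 mm.
Angle of view α = 2·arctan(d/2f) with d = 55.8278 mm and f = 25.32 mm.
d/2f = 1.10245; arctan(1.10245) ≈ 47.7896°, so α ≈ 95.5793°.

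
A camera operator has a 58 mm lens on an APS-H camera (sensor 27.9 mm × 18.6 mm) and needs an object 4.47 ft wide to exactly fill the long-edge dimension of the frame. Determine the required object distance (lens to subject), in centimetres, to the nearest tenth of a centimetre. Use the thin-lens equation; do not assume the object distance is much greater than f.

289.0 cm

W: 4.47 ft × 304.8 mm/ft = 1362.46 mm.
Magnification m = w/W = dᵢ/dₒ; combined with 1/f = 1/dₒ + 1/dᵢ this gives dₒ = f·(1 + W/w).
dₒ = 58 mm × (1 + 1362.46/27.9) = 58 × 49.8335 ≈ 2890.346 mm = 289.035 cm.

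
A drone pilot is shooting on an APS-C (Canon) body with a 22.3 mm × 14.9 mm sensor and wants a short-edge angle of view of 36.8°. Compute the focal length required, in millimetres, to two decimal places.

From α = 2·arctan(h/2f) we get f = h / (2·tan(α/2)).
With h = 14.9 mm and α/2 = 18.4°, tan(α/2) ≈ 0.33266, so f ≈ 14.9 / 0.66531 ≈ 22.3955 mm.

22.40 mm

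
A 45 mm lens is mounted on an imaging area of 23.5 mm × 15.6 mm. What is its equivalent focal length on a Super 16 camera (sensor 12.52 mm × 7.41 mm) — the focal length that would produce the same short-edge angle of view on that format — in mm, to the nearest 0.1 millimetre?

21.4 mm

Equal angle of view means equal height/f ratio, so f₂ = f₁ · (height₂/height₁) = 45 × 7.41/15.6.
f₂ = 45 × 0.47500 ≈ 21.375 mm.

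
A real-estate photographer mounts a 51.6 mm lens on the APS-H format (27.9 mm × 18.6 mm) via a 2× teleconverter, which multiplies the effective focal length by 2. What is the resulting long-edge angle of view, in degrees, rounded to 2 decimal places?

Effective focal length f = 51.6 × 2 = 103.2 mm.
α = 2·arctan(27.9 / (2 × 103.2)) = 2·arctan(0.13517) ≈ 15.3965°.

15.40°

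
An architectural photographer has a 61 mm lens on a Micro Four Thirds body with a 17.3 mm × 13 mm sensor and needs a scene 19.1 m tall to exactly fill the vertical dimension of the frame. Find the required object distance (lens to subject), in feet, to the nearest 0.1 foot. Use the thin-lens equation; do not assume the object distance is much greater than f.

294.2 ft

W: 19.1 m = 19100 mm.
Magnification m = h/W = dᵢ/dₒ; combined with 1/f = 1/dₒ + 1/dᵢ this gives dₒ = f·(1 + W/h).
dₒ = 61 mm × (1 + 19100/13) = 61 × 1470.2308 ≈ 89684.077 mm = 89684.077/304.8 ft = 294.239 ft.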